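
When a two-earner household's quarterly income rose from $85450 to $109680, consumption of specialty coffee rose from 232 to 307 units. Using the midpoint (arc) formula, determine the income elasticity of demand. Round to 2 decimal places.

1.12

ΔQ = 307 − 232 = 75; midpoint Q̄ = (232 + 307)/2 = 269.5.
ΔI = 109680 − 85450 = 24230; midpoint Ī = (85450 + 109680)/2 = 97565.
η = (ΔQ/Q̄) ÷ (ΔI/Ī) = (75/269.5) ÷ (24230/97565) = 1.12.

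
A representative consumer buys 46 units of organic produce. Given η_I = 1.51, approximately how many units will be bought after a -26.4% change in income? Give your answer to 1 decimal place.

%ΔQ ≈ η × %ΔI = 1.51 × (-26.4%) = -39.864%.
New Q ≈ 46 × (1 − 0.39864) = 27.7.

27.7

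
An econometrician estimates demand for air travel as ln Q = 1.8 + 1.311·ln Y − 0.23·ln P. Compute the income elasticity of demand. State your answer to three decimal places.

In a log-linear demand, the coefficient on ln Y is the income elasticity.
So η = 1.311.

1.311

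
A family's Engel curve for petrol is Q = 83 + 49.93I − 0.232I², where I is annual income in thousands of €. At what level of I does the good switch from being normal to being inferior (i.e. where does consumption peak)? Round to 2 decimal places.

107.61

dQ/dI = 49.93 − 0.464I.
The good is inferior where dQ/dI < 0. Setting dQ/dI = 0 gives I = 49.93 / 0.464 = 107.61.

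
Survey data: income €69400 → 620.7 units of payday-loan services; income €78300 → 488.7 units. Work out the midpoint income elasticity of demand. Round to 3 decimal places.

-1.975

ΔQ = 488.7 − 620.7 = -132; midpoint Q̄ = (620.7 + 488.7)/2 = 554.7.
ΔI = 78300 − 69400 = 8900; midpoint Ī = (69400 + 78300)/2 = 73850.
η = (ΔQ/Q̄) ÷ (ΔI/Ī) = (-132/554.7) ÷ (8900/73850) = -1.975.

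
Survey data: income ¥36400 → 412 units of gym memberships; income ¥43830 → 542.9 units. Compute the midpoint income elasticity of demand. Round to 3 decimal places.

1.480

ΔQ = 542.9 − 412 = 130.9; midpoint Q̄ = (412 + 542.9)/2 = 477.45.
ΔI = 43830 − 36400 = 7430; midpoint Ī = (36400 + 43830)/2 = 40115.
η = (ΔQ/Q̄) ÷ (ΔI/Ī) = (130.9/477.45) ÷ (7430/40115) = 1.480.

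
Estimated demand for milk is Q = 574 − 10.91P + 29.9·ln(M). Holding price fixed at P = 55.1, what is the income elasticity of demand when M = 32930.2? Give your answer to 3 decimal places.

0.105

At P = 55.1, M = 32930.2: Q = 283.883.
Holding P constant, ∂Q/∂M = 29.9/M = 0.000907981.
η_M = (∂Q/∂M)·(M/Q) = 0.000907981 × (32930.2/283.883) = 0.105.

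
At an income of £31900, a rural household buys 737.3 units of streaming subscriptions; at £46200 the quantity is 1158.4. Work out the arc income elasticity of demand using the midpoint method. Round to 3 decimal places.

ΔQ = 1158.4 − 737.3 = 421.1; midpoint Q̄ = (737.3 + 1158.4)/2 = 947.85.
ΔI = 46200 − 31900 = 14300; midpoint Ī = (31900 + 46200)/2 = 39050.
η = (ΔQ/Q̄) ÷ (ΔI/Ī) = (421.1/947.85) ÷ (14300/39050) = 1.213.

1.213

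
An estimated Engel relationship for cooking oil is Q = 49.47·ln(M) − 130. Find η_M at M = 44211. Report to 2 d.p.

At M = 44211: Q = 399.167.
dQ/dM = 49.47/M = 0.00111895 at this income.
η = (dQ/dM)·(M/Q) = 0.00111895 × (44211/399.167) = 0.12.

0.12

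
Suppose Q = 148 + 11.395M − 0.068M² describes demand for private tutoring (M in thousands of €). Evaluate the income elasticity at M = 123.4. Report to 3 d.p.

-1.282

At M = 123.4: Q = 518.6689.
dQ/dM = 11.395 − 0.136M = -5.38740.
η = (dQ/dM)·(M/Q) = -5.38740 × (123.4/518.6689) = -1.282.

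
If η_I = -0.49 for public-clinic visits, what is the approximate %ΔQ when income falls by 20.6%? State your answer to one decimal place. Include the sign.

10.1%

%ΔQ ≈ η × %ΔI = -0.49 × (-20.6%) = 10.1%.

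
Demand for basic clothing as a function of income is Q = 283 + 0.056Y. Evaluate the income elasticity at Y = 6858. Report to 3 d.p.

0.576

At Y = 6858: Q = 667.048.
dQ/dY = 0.056.
η = (dQ/dY)·(Y/Q) = 0.056 × (6858/667.048) = 0.576.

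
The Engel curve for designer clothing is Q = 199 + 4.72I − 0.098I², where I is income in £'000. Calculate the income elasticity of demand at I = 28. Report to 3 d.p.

At I = 28: Q = 254.3280.
dQ/dI = 4.72 − 0.196I = -0.76800.
η = (dQ/dI)·(I/Q) = -0.76800 × (28/254.3280) = -0.085.

-0.085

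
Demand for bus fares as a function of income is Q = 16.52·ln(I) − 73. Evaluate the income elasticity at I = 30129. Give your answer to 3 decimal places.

0.170

At I = 30129: Q = 97.375.
dQ/dI = 16.52/I = 0.000548309 at this income.
η = (dQ/dI)·(I/Q) = 0.000548309 × (30129/97.375) = 0.170.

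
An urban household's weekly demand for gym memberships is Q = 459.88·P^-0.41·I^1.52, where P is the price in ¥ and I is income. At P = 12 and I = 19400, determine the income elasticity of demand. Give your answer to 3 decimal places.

For a multiplicative demand Q = A·P^α·I^β, the income elasticity is β everywhere.
Here β = 1.52, so η = 1.520.

1.520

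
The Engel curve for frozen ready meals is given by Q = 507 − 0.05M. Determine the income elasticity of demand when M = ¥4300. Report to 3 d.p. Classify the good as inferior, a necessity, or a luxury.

-0.736 (inferior good)

At M = 4300: Q = 292.000.
dQ/dM = −0.05.
η = (dQ/dM)·(M/Q) = -0.05 × (4300/292.000) = -0.736.
Since η < 0, the good is an inferior good.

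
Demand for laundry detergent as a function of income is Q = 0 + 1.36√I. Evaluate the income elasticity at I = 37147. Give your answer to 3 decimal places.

At I = 37147: Q = 262.120.
dQ/dI = 1.36/(2√I) = 0.00352815 at this income.
η = (dQ/dI)·(I/Q) = 0.00352815 × (37147/262.120) = 0.500.

0.500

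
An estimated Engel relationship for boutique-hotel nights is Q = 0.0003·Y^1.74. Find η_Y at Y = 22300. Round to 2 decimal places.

1.74

For Q = A·Y^β the income elasticity is constant and equal to β.
Here β = 1.74, so η = 1.74.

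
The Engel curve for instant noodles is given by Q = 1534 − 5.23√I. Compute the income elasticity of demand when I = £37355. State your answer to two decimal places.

-0.97

At I = 37355: Q = 523.175.
dQ/dI = -5.23/(2√I) = -0.01353 at this income.
η = (dQ/dI)·(I/Q) = -0.01353 × (37355/523.175) = -0.97.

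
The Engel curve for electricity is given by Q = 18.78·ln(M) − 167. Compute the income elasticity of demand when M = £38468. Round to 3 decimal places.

At M = 38468: Q = 31.271.
dQ/dM = 18.78/M = 0.000488198 at this income.
η = (dQ/dM)·(M/Q) = 0.000488198 × (38468/31.271) = 0.601.

0.601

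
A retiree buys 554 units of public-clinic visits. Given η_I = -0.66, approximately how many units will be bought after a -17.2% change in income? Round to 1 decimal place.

%ΔQ ≈ η × %ΔI = -0.66 × (-17.2%) = 11.352%.
New Q ≈ 554 × (1 + 0.11352) = 616.9.

616.9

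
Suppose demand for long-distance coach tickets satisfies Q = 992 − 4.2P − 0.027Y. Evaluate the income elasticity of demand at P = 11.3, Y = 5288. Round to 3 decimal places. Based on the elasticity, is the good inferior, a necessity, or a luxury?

At P = 11.3, Y = 5288: Q = 801.764.
Holding P constant, ∂Q/∂Y = −0.027.
η_Y = (∂Q/∂Y)·(Y/Q) = -0.027 × (5288/801.764) = -0.178.
Since η < 0, this is an inferior good.

-0.178 (inferior good)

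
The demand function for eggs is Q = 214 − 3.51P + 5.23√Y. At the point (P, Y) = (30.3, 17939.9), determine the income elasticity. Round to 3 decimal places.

0.433

At P = 30.3, Y = 17939.9: Q = 808.153.
Holding P constant, ∂Q/∂Y = 5.23/(2√Y) = 0.0195237.
η_Y = (∂Q/∂Y)·(Y/Q) = 0.0195237 × (17939.9/808.153) = 0.433.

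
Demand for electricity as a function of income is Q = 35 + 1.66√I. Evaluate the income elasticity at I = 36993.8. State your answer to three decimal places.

0.451

At I = 36993.8: Q = 354.281.
dQ/dI = 1.66/(2√I) = 0.00431533 at this income.
η = (dQ/dI)·(I/Q) = 0.00431533 × (36993.8/354.281) = 0.451.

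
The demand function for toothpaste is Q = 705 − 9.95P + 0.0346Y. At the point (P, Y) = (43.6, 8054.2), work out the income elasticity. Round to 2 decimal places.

0.51

At P = 43.6, Y = 8054.2: Q = 549.855.
Holding P constant, ∂Q/∂Y = 0.0346.
η_Y = (∂Q/∂Y)·(Y/Q) = 0.0346 × (8054.2/549.855) = 0.51.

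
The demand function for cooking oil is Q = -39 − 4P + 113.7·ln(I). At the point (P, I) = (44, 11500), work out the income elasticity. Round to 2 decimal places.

At P = 44, I = 11500: Q = 848.107.
Holding P constant, ∂Q/∂I = 113.7/I = 0.00988696.
η_I = (∂Q/∂I)·(I/Q) = 0.00988696 × (11500/848.107) = 0.13.

0.13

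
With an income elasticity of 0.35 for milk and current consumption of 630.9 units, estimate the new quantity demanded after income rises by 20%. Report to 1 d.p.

675.1

%ΔQ ≈ η × %ΔI = 0.35 × 20% = 7%.
New Q ≈ 630.9 × (1 + 0.07) = 675.1.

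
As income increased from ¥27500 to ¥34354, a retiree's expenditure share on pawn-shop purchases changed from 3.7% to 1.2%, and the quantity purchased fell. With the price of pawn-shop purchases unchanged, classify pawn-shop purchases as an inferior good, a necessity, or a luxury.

inferior good

Quantity demanded falls as income rises, so η < 0.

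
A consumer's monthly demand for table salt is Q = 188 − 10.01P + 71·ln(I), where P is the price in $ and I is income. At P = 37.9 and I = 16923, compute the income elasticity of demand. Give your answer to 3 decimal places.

0.142

At P = 37.9, I = 16923: Q = 499.907.
Holding P constant, ∂Q/∂I = 71/I = 0.00419547.
η_I = (∂Q/∂I)·(I/Q) = 0.00419547 × (16923/499.907) = 0.142.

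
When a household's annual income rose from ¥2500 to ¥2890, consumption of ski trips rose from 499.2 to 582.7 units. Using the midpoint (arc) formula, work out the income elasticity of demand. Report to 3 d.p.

ΔQ = 582.7 − 499.2 = 83.5; midpoint Q̄ = (499.2 + 582.7)/2 = 540.95.
ΔI = 2890 − 2500 = 390; midpoint Ī = (2500 + 2890)/2 = 2695.
η = (ΔQ/Q̄) ÷ (ΔI/Ī) = (83.5/540.95) ÷ (390/2695) = 1.067.

1.067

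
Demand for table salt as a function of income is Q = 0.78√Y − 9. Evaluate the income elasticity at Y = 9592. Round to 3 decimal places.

At Y = 9592: Q = 67.392.
dQ/dY = 0.78/(2√Y) = 0.00398208 at this income.
η = (dQ/dY)·(Y/Q) = 0.00398208 × (9592/67.392) = 0.567.

0.567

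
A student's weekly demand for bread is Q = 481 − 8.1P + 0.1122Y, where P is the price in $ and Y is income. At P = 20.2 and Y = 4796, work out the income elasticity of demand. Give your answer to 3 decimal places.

0.629

At P = 20.2, Y = 4796: Q = 855.491.
Holding P constant, ∂Q/∂Y = 0.1122.
η_Y = (∂Q/∂Y)·(Y/Q) = 0.1122 × (4796/855.491) = 0.629.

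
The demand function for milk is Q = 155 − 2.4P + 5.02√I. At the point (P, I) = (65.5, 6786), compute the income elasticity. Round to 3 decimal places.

At P = 65.5, I = 6786: Q = 411.333.
Holding P constant, ∂Q/∂I = 5.02/(2√I) = 0.0304696.
η_I = (∂Q/∂I)·(I/Q) = 0.0304696 × (6786/411.333) = 0.503.

0.503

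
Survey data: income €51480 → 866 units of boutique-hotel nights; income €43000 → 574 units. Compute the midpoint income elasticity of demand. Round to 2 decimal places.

ΔQ = 574 − 866 = -292; midpoint Q̄ = (866 + 574)/2 = 720.
ΔI = 43000 − 51480 = -8480; midpoint Ī = (51480 + 43000)/2 = 47240.
η = (ΔQ/Q̄) ÷ (ΔI/Ī) = (-292/720) ÷ (-8480/47240) = 2.26.

2.26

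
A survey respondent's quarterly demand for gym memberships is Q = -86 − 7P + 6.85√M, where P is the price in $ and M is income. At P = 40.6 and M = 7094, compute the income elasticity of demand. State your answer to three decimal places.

At P = 40.6, M = 7094: Q = 206.747.
Holding P constant, ∂Q/∂M = 6.85/(2√M) = 0.0406645.
η_M = (∂Q/∂M)·(M/Q) = 0.0406645 × (7094/206.747) = 1.395.

1.395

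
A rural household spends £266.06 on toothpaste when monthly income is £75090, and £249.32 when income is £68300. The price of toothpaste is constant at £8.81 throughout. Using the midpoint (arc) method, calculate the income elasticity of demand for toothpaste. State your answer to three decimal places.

With a constant price, Q₁ = 266.06/8.81 = 30.200 and Q₂ = 249.32/8.81 = 28.300 (equivalently, work directly with expenditure since P cancels).
Midpoint %ΔQ = (249.32 − 266.06)/257.69 = -0.06496; midpoint %ΔI = (68300 − 75090)/71695 = -0.09471.
η = -0.06496 / -0.09471 = 0.686.

0.686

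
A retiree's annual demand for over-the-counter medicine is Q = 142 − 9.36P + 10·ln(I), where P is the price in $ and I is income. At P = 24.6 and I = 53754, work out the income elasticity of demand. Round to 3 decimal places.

0.484

At P = 24.6, I = 53754: Q = 20.666.
Holding P constant, ∂Q/∂I = 10/I = 0.000186033.
η_I = (∂Q/∂I)·(I/Q) = 0.000186033 × (53754/20.666) = 0.484.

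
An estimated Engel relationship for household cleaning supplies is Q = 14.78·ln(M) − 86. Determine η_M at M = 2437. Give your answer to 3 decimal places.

0.505

At M = 2437: Q = 29.262.
dQ/dM = 14.78/M = 0.00606483 at this income.
η = (dQ/dM)·(M/Q) = 0.00606483 × (2437/29.262) = 0.505.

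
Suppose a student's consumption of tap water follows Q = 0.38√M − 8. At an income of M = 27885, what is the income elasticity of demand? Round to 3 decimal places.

0.572

At M = 27885: Q = 55.455.
dQ/dM = 0.38/(2√M) = 0.00113781 at this income.
η = (dQ/dM)·(M/Q) = 0.00113781 × (27885/55.455) = 0.572.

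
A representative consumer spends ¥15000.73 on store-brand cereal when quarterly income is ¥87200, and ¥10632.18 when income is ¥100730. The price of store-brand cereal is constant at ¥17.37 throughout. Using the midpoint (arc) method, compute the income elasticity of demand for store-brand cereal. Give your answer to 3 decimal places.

-2.367

With a constant price, Q₁ = 15000.73/17.37 = 863.600 and Q₂ = 10632.18/17.37 = 612.100 (equivalently, work directly with expenditure since P cancels).
Midpoint %ΔQ = (10632.18 − 15000.73)/12816.46 = -0.34085; midpoint %ΔI = (100730 − 87200)/93965 = 0.14399.
η = -0.34085 / 0.14399 = -2.367.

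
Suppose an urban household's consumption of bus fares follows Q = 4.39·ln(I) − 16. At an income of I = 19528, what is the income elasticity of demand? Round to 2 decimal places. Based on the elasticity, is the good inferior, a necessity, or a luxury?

At I = 19528: Q = 27.371.
dQ/dI = 4.39/I = 0.000224805 at this income.
η = (dQ/dI)·(I/Q) = 0.000224805 × (19528/27.371) = 0.16.
Since 0 < η < 1, the good is a necessity.

0.16 (necessity)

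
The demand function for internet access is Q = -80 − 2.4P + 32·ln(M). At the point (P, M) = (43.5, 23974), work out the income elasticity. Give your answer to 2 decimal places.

0.23

At P = 43.5, M = 23974: Q = 138.311.
Holding P constant, ∂Q/∂M = 32/M = 0.00133478.
η_M = (∂Q/∂M)·(M/Q) = 0.00133478 × (23974/138.311) = 0.23.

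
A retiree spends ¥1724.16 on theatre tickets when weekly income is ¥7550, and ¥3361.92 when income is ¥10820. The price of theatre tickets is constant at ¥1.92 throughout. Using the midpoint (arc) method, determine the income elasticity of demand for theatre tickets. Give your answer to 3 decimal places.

With a constant price, Q₁ = 1724.16/1.92 = 898.000 and Q₂ = 3361.92/1.92 = 1751.000 (equivalently, work directly with expenditure since P cancels).
Midpoint %ΔQ = (3361.92 − 1724.16)/2543.04 = 0.64402; midpoint %ΔI = (10820 − 7550)/9185 = 0.35602.
η = 0.64402 / 0.35602 = 1.809.

1.809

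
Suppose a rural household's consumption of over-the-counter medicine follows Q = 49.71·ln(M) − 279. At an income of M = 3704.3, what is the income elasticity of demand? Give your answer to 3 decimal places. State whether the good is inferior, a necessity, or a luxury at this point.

At M = 3704.3: Q = 129.479.
dQ/dM = 49.71/M = 0.0134195 at this income.
η = (dQ/dM)·(M/Q) = 0.0134195 × (3704.3/129.479) = 0.384.
Since 0 < η < 1, the good is a necessity.

0.384 (necessity)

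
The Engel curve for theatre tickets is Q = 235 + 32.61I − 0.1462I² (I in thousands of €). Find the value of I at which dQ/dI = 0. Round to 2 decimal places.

dQ/dI = 32.61 − 0.2924I.
The good is inferior where dQ/dI < 0. Setting dQ/dI = 0 gives I = 32.61 / 0.2924 = 111.53.

111.53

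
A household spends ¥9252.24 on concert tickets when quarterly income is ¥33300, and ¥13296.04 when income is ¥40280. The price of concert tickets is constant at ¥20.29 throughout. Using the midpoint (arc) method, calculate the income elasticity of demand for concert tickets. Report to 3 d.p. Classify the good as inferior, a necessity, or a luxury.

1.891 (luxury)

With a constant price, Q₁ = 9252.24/20.29 = 456.000 and Q₂ = 13296.04/20.29 = 655.300 (equivalently, work directly with expenditure since P cancels).
Midpoint %ΔQ = (13296.04 − 9252.24)/11274.14 = 0.35868; midpoint %ΔI = (40280 − 33300)/36790 = 0.18973.
η = 0.35868 / 0.18973 = 1.891.
η > 1 ⇒ luxury.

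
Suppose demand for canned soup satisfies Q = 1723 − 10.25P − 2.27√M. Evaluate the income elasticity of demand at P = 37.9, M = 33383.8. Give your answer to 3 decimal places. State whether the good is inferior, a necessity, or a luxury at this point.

-0.225 (inferior good)

At P = 37.9, M = 33383.8: Q = 919.768.
Holding P constant, ∂Q/∂M = -2.27/(2√M) = -0.00621195.
η_M = (∂Q/∂M)·(M/Q) = -0.00621195 × (33383.8/919.768) = -0.225.
Since η < 0, this is an inferior good.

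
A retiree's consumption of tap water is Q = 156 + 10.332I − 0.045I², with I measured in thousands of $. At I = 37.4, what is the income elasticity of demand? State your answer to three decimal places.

0.543

At I = 37.4: Q = 479.4726.
dQ/dI = 10.332 − 0.09I = 6.96600.
η = (dQ/dI)·(I/Q) = 6.96600 × (37.4/479.4726) = 0.543.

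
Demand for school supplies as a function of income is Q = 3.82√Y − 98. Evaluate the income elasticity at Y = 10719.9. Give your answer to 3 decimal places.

0.665

At Y = 10719.9: Q = 297.511.
dQ/dY = 3.82/(2√Y) = 0.0184475 at this income.
η = (dQ/dY)·(Y/Q) = 0.0184475 × (10719.9/297.511) = 0.665.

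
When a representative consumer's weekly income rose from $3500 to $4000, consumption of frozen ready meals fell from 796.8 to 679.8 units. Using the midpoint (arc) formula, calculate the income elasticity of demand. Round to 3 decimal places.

-1.189

ΔQ = 679.8 − 796.8 = -117; midpoint Q̄ = (796.8 + 679.8)/2 = 738.3.
ΔI = 4000 − 3500 = 500; midpoint Ī = (3500 + 4000)/2 = 3750.
η = (ΔQ/Q̄) ÷ (ΔI/Ī) = (-117/738.3) ÷ (500/3750) = -1.189.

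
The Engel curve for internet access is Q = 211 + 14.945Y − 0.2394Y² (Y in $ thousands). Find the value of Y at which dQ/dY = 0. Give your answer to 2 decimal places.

31.21

dQ/dY = 14.945 − 0.4788Y.
The good is inferior where dQ/dY < 0. Setting dQ/dY = 0 gives Y = 14.945 / 0.4788 = 31.21.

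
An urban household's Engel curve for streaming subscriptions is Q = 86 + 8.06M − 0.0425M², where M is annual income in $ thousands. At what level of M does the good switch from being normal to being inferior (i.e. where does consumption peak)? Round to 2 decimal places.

94.82

dQ/dM = 8.06 − 0.085M.
The good is inferior where dQ/dM < 0. Setting dQ/dM = 0 gives M = 8.06 / 0.085 = 94.82.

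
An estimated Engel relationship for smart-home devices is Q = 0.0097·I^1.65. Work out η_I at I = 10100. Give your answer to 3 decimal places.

1.650

For Q = A·I^β the income elasticity is constant and equal to β.
Here β = 1.65, so η = 1.650.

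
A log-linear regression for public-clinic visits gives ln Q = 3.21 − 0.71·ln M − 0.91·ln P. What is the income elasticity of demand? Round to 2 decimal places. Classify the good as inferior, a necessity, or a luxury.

-0.71 (inferior good)

In a log-linear demand, the coefficient on ln M is the income elasticity.
So η = -0.71.
η < 0 ⇒ inferior good.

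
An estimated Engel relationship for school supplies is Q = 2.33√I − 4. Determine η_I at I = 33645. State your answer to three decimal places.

At I = 33645: Q = 423.382.
dQ/dI = 2.33/(2√I) = 0.00635134 at this income.
η = (dQ/dI)·(I/Q) = 0.00635134 × (33645/423.382) = 0.505.

0.505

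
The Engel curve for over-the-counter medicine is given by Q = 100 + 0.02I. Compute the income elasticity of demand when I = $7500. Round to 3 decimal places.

At I = 7500: Q = 250.000.
dQ/dI = 0.02.
η = (dQ/dI)·(I/Q) = 0.02 × (7500/250.000) = 0.600.

0.600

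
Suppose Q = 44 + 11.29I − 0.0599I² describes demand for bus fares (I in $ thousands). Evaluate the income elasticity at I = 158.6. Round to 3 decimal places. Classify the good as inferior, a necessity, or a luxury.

-3.730 (inferior good)

At I = 158.6: Q = 327.8718.
dQ/dI = 11.29 − 0.1198I = -7.71028.
η = (dQ/dI)·(I/Q) = -7.71028 × (158.6/327.8718) = -3.730.
η < 0 ⇒ inferior good.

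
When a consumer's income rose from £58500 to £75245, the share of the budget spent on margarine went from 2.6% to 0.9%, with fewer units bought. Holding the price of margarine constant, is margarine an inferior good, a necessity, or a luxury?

Quantity demanded falls as income rises, so η < 0.

inferior good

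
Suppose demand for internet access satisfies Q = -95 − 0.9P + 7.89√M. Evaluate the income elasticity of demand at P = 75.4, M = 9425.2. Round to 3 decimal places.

At P = 75.4, M = 9425.2: Q = 603.129.
Holding P constant, ∂Q/∂M = 7.89/(2√M) = 0.0406351.
η_M = (∂Q/∂M)·(M/Q) = 0.0406351 × (9425.2/603.129) = 0.635.

0.635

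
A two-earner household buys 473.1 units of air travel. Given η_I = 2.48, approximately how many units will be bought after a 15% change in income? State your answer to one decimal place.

%ΔQ ≈ η × %ΔI = 2.48 × 15% = 37.2%.
New Q ≈ 473.1 × (1 + 0.372) = 649.1.

649.1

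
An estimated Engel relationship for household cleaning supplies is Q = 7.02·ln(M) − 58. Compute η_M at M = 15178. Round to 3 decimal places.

0.732

At M = 15178: Q = 9.586.
dQ/dM = 7.02/M = 0.000462512 at this income.
η = (dQ/dM)·(M/Q) = 0.000462512 × (15178/9.586) = 0.732.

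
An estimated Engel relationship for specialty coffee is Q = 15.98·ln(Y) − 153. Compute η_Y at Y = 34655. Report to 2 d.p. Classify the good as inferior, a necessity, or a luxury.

At Y = 34655: Q = 14.042.
dQ/dY = 15.98/Y = 0.000461117 at this income.
η = (dQ/dY)·(Y/Q) = 0.000461117 × (34655/14.042) = 1.14.
Since η > 1, the good is a luxury.

1.14 (luxury)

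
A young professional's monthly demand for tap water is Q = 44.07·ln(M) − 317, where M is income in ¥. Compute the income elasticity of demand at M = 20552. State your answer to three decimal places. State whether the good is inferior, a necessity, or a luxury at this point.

0.365 (necessity)

At M = 20552: Q = 120.647.
dQ/dM = 44.07/M = 0.00214432 at this income.
η = (dQ/dM)·(M/Q) = 0.00214432 × (20552/120.647) = 0.365.
Since 0 < η < 1, the good is a necessity.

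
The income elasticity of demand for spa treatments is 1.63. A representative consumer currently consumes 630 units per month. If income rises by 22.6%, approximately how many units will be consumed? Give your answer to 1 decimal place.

862.1

%ΔQ ≈ η × %ΔI = 1.63 × 22.6% = 36.838%.
New Q ≈ 630 × (1 + 0.36838) = 862.1.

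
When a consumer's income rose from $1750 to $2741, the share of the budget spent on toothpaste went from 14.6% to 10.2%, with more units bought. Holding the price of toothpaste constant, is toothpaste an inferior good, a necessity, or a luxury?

necessity

Quantity rises but the budget share falls as income rises, so 0 < η < 1.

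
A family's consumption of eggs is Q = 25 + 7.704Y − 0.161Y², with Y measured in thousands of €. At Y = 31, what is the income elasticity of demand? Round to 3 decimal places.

-0.647

At Y = 31: Q = 109.1030.
dQ/dY = 7.704 − 0.322Y = -2.27800.
η = (dQ/dY)·(Y/Q) = -2.27800 × (31/109.1030) = -0.647.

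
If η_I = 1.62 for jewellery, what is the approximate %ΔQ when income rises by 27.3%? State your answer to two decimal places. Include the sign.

44.23%

%ΔQ ≈ η × %ΔI = 1.62 × 27.3% = 44.23%.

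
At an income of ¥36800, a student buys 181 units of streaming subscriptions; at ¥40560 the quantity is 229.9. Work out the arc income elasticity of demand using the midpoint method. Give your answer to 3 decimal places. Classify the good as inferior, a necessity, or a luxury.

2.449 (luxury)

ΔQ = 229.9 − 181 = 48.9; midpoint Q̄ = (181 + 229.9)/2 = 205.45.
ΔI = 40560 − 36800 = 3760; midpoint Ī = (36800 + 40560)/2 = 38680.
η = (ΔQ/Q̄) ÷ (ΔI/Ī) = (48.9/205.45) ÷ (3760/38680) = 2.449.
η > 1 ⇒ luxury.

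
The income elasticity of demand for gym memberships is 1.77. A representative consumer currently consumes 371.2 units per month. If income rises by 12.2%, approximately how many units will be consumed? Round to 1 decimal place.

451.4

%ΔQ ≈ η × %ΔI = 1.77 × 12.2% = 21.594%.
New Q ≈ 371.2 × (1 + 0.21594) = 451.4.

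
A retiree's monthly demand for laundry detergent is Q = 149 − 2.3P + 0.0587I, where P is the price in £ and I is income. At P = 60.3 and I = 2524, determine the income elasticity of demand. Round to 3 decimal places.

At P = 60.3, I = 2524: Q = 158.469.
Holding P constant, ∂Q/∂I = 0.0587.
η_I = (∂Q/∂I)·(I/Q) = 0.0587 × (2524/158.469) = 0.935.

0.935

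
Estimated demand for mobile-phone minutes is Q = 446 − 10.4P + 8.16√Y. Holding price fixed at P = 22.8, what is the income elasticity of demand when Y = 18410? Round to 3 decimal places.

0.421

At P = 22.8, Y = 18410: Q = 1316.057.
Holding P constant, ∂Q/∂Y = 8.16/(2√Y) = 0.03007.
η_Y = (∂Q/∂Y)·(Y/Q) = 0.03007 × (18410/1316.057) = 0.421.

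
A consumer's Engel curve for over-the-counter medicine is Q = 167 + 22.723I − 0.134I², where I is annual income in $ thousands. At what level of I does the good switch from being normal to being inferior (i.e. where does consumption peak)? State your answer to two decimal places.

84.79

dQ/dI = 22.723 − 0.268I.
The good is inferior where dQ/dI < 0. Setting dQ/dI = 0 gives I = 22.723 / 0.268 = 84.79.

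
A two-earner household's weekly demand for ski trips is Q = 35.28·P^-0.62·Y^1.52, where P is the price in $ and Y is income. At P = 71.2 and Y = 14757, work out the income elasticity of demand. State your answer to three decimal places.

1.520

For a multiplicative demand Q = A·P^α·Y^β, the income elasticity is β everywhere.
Here β = 1.52, so η = 1.520.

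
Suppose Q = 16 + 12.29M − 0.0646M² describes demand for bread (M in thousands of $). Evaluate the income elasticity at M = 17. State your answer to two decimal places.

At M = 17: Q = 206.2606.
dQ/dM = 12.29 − 0.1292M = 10.09360.
η = (dQ/dM)·(M/Q) = 10.09360 × (17/206.2606) = 0.83.

0.83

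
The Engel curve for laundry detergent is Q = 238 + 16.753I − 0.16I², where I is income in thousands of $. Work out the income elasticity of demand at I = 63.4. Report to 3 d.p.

At I = 63.4: Q = 657.0106.
dQ/dI = 16.753 − 0.32I = -3.53500.
η = (dQ/dI)·(I/Q) = -3.53500 × (63.4/657.0106) = -0.341.

-0.341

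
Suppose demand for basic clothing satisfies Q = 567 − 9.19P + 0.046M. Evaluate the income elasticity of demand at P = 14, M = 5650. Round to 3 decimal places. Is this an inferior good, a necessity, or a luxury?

0.372 (necessity)

At P = 14, M = 5650: Q = 698.240.
Holding P constant, ∂Q/∂M = 0.046.
η_M = (∂Q/∂M)·(M/Q) = 0.046 × (5650/698.240) = 0.372.
Since 0 < η < 1, this is a necessity.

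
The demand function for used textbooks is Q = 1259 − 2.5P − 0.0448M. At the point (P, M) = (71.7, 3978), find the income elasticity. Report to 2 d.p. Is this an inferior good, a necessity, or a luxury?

At P = 71.7, M = 3978: Q = 901.536.
Holding P constant, ∂Q/∂M = −0.0448.
η_M = (∂Q/∂M)·(M/Q) = -0.0448 × (3978/901.536) = -0.20.
Since η < 0, this is an inferior good.

-0.20 (inferior good)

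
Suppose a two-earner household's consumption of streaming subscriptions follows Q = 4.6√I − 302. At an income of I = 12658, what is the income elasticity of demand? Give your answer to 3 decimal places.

1.201

At I = 12658: Q = 215.536.
dQ/dI = 4.6/(2√I) = 0.020443 at this income.
η = (dQ/dI)·(I/Q) = 0.020443 × (12658/215.536) = 1.201.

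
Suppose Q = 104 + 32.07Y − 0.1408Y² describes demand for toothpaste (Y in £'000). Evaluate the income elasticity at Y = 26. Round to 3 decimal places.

0.764

At Y = 26: Q = 842.6392.
dQ/dY = 32.07 − 0.2816Y = 24.74840.
η = (dQ/dY)·(Y/Q) = 24.74840 × (26/842.6392) = 0.764.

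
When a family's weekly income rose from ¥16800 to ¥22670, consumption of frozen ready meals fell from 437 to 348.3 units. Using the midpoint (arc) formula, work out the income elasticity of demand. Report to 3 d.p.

-0.759

ΔQ = 348.3 − 437 = -88.7; midpoint Q̄ = (437 + 348.3)/2 = 392.65.
ΔI = 22670 − 16800 = 5870; midpoint Ī = (16800 + 22670)/2 = 19735.
η = (ΔQ/Q̄) ÷ (ΔI/Ī) = (-88.7/392.65) ÷ (5870/19735) = -0.759.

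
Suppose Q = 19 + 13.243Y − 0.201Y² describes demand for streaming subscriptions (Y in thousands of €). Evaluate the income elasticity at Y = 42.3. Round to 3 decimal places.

At Y = 42.3: Q = 219.5316.
dQ/dY = 13.243 − 0.402Y = -3.76160.
η = (dQ/dY)·(Y/Q) = -3.76160 × (42.3/219.5316) = -0.725.

-0.725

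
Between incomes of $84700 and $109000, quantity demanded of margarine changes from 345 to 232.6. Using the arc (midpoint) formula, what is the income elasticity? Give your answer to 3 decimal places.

-1.551

ΔQ = 232.6 − 345 = -112.4; midpoint Q̄ = (345 + 232.6)/2 = 288.8.
ΔI = 109000 − 84700 = 24300; midpoint Ī = (84700 + 109000)/2 = 96850.
η = (ΔQ/Q̄) ÷ (ΔI/Ī) = (-112.4/288.8) ÷ (24300/96850) = -1.551.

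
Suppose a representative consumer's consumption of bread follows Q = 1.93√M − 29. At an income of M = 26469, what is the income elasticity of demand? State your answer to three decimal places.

0.551

At M = 26469: Q = 284.997.
dQ/dM = 1.93/(2√M) = 0.00593142 at this income.
η = (dQ/dM)·(M/Q) = 0.00593142 × (26469/284.997) = 0.551.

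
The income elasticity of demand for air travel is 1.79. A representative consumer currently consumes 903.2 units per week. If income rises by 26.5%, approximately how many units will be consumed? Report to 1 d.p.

1331.6

%ΔQ ≈ η × %ΔI = 1.79 × 26.5% = 47.435%.
New Q ≈ 903.2 × (1 + 0.47435) = 1331.6.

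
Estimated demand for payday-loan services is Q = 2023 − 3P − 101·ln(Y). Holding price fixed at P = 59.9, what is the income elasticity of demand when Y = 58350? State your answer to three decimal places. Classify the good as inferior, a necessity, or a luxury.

At P = 59.9, Y = 58350: Q = 734.904.
Holding P constant, ∂Q/∂Y = -101/Y = -0.00173093.
η_Y = (∂Q/∂Y)·(Y/Q) = -0.00173093 × (58350/734.904) = -0.137.
Since η < 0, this is an inferior good.

-0.137 (inferior good)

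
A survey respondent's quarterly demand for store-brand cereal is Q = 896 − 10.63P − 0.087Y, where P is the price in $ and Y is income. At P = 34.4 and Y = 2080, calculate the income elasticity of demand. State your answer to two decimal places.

-0.52

At P = 34.4, Y = 2080: Q = 349.368.
Holding P constant, ∂Q/∂Y = −0.087.
η_Y = (∂Q/∂Y)·(Y/Q) = -0.087 × (2080/349.368) = -0.52.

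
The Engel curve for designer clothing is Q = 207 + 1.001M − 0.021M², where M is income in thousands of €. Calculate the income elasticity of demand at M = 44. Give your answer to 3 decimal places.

-0.177

At M = 44: Q = 210.3880.
dQ/dM = 1.001 − 0.042M = -0.84700.
η = (dQ/dM)·(M/Q) = -0.84700 × (44/210.3880) = -0.177.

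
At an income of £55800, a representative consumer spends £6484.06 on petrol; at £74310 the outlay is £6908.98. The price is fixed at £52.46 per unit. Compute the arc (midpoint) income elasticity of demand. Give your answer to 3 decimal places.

0.223

With a constant price, Q₁ = 6484.06/52.46 = 123.600 and Q₂ = 6908.98/52.46 = 131.700 (equivalently, work directly with expenditure since P cancels).
Midpoint %ΔQ = (6908.98 − 6484.06)/6696.52 = 0.06345; midpoint %ΔI = (74310 − 55800)/65055 = 0.28453.
η = 0.06345 / 0.28453 = 0.223.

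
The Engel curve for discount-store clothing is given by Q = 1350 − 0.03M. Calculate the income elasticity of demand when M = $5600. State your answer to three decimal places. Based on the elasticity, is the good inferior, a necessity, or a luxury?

At M = 5600: Q = 1182.000.
dQ/dM = −0.03.
η = (dQ/dM)·(M/Q) = -0.03 × (5600/1182.000) = -0.142.
Since η < 0, the good is an inferior good.

-0.142 (inferior good)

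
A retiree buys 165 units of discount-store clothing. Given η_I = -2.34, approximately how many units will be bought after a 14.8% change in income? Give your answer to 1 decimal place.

107.9

%ΔQ ≈ η × %ΔI = -2.34 × 14.8% = -34.632%.
New Q ≈ 165 × (1 − 0.34632) = 107.9.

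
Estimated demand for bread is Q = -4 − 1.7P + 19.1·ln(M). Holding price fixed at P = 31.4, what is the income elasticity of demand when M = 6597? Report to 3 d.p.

0.173

At P = 31.4, M = 6597: Q = 110.592.
Holding P constant, ∂Q/∂M = 19.1/M = 0.00289526.
η_M = (∂Q/∂M)·(M/Q) = 0.00289526 × (6597/110.592) = 0.173.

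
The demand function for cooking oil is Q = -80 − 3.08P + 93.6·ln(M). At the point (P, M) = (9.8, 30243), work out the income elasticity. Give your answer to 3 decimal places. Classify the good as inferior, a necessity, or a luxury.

At P = 9.8, M = 30243: Q = 855.489.
Holding P constant, ∂Q/∂M = 93.6/M = 0.00309493.
η_M = (∂Q/∂M)·(M/Q) = 0.00309493 × (30243/855.489) = 0.109.
Since 0 < η < 1, this is a necessity.

0.109 (necessity)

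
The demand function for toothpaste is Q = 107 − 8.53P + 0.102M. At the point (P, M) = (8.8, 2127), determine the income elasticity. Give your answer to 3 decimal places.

0.872

At P = 8.8, M = 2127: Q = 248.890.
Holding P constant, ∂Q/∂M = 0.102.
η_M = (∂Q/∂M)·(M/Q) = 0.102 × (2127/248.890) = 0.872.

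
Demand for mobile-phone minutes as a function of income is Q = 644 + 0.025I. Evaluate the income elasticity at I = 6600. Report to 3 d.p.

0.204

At I = 6600: Q = 809.000.
dQ/dI = 0.025.
η = (dQ/dI)·(I/Q) = 0.025 × (6600/809.000) = 0.204.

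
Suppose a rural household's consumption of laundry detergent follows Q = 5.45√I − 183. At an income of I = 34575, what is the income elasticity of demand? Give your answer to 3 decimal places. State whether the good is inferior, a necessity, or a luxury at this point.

At I = 34575: Q = 830.392.
dQ/dI = 5.45/(2√I) = 0.014655 at this income.
η = (dQ/dI)·(I/Q) = 0.014655 × (34575/830.392) = 0.610.
Since 0 < η < 1, the good is a necessity.

0.610 (necessity)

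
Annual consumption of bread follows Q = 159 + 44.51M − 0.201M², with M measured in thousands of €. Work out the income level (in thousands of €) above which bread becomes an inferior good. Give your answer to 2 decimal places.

110.72

dQ/dM = 44.51 − 0.402M.
The good is inferior where dQ/dM < 0. Setting dQ/dM = 0 gives M = 44.51 / 0.402 = 110.72.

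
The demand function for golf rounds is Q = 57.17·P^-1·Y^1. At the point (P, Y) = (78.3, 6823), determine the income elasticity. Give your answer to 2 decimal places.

1.00

For a multiplicative demand Q = A·P^α·Y^β, the income elasticity is β everywhere.
Here β = 1, so η = 1.00.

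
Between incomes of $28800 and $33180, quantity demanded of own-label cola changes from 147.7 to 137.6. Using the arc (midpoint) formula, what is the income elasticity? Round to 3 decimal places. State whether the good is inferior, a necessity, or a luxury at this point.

-0.501 (inferior good)

ΔQ = 137.6 − 147.7 = -10.1; midpoint Q̄ = (147.7 + 137.6)/2 = 142.65.
ΔI = 33180 − 28800 = 4380; midpoint Ī = (28800 + 33180)/2 = 30990.
η = (ΔQ/Q̄) ÷ (ΔI/Ī) = (-10.1/142.65) ÷ (4380/30990) = -0.501.
η < 0 ⇒ inferior good.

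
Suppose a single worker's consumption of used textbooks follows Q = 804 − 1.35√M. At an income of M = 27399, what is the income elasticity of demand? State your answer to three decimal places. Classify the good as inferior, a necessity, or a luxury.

At M = 27399: Q = 580.539.
dQ/dM = -1.35/(2√M) = -0.0040779 at this income.
η = (dQ/dM)·(M/Q) = -0.0040779 × (27399/580.539) = -0.192.
Since η < 0, the good is an inferior good.

-0.192 (inferior good)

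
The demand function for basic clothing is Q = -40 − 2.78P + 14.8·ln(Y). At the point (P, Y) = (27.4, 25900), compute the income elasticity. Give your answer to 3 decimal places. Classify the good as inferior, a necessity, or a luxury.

At P = 27.4, Y = 25900: Q = 34.226.
Holding P constant, ∂Q/∂Y = 14.8/Y = 0.000571429.
η_Y = (∂Q/∂Y)·(Y/Q) = 0.000571429 × (25900/34.226) = 0.432.
Since 0 < η < 1, this is a necessity.

0.432 (necessity)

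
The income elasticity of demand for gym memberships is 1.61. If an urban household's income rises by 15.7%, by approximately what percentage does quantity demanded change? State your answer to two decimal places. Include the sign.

%ΔQ ≈ η × %ΔI = 1.61 × 15.7% = 25.28%.

25.28%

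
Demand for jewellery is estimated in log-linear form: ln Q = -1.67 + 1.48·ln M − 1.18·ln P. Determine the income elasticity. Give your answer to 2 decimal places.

In a log-linear demand, the coefficient on ln M is the income elasticity.
So η = 1.48.

1.48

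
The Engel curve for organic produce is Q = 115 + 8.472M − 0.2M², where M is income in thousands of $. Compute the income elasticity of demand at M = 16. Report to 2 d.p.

At M = 16: Q = 199.3520.
dQ/dM = 8.472 − 0.4M = 2.07200.
η = (dQ/dM)·(M/Q) = 2.07200 × (16/199.3520) = 0.17.

0.17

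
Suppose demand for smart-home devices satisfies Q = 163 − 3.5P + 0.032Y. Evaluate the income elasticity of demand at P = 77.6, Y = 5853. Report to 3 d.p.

2.380

At P = 77.6, Y = 5853: Q = 78.696.
Holding P constant, ∂Q/∂Y = 0.032.
η_Y = (∂Q/∂Y)·(Y/Q) = 0.032 × (5853/78.696) = 2.380.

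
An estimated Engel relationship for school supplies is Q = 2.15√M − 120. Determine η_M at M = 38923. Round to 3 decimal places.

0.697

At M = 38923: Q = 304.172.
dQ/dM = 2.15/(2√M) = 0.00544886 at this income.
η = (dQ/dM)·(M/Q) = 0.00544886 × (38923/304.172) = 0.697.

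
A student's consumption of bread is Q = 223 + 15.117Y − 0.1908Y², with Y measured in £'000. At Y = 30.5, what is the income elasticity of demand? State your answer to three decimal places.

At Y = 30.5: Q = 506.5768.
dQ/dY = 15.117 − 0.3816Y = 3.47820.
η = (dQ/dY)·(Y/Q) = 3.47820 × (30.5/506.5768) = 0.209.

0.209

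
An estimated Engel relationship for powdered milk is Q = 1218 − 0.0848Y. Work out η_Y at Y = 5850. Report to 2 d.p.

-0.69

At Y = 5850: Q = 721.920.
dQ/dY = −0.0848.
η = (dQ/dY)·(Y/Q) = -0.0848 × (5850/721.920) = -0.69.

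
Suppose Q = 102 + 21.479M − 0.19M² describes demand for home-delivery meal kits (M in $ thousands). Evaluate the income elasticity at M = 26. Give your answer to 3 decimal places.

0.567

At M = 26: Q = 532.0140.
dQ/dM = 21.479 − 0.38M = 11.59900.
η = (dQ/dM)·(M/Q) = 11.59900 × (26/532.0140) = 0.567.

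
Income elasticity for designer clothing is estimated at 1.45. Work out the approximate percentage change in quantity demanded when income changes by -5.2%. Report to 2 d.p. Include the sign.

%ΔQ ≈ η × %ΔI = 1.45 × (-5.2%) = -7.54%.

-7.54%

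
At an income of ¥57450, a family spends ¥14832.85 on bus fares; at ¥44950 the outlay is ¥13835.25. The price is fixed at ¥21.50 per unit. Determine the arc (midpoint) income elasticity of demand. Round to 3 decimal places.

0.285

With a constant price, Q₁ = 14832.85/21.50 = 689.900 and Q₂ = 13835.25/21.50 = 643.500 (equivalently, work directly with expenditure since P cancels).
Midpoint %ΔQ = (13835.25 − 14832.85)/14334.05 = -0.06960; midpoint %ΔI = (44950 − 57450)/51200 = -0.24414.
η = -0.06960 / -0.24414 = 0.285.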